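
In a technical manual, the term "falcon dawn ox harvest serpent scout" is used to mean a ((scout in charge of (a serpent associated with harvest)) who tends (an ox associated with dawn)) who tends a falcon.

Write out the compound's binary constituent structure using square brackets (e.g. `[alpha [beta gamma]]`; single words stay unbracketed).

The outermost head in the paraphrase is "scout" (specifically "dawn ox harvest serpent scout"), modified by "falcon".
"dawn ox harvest serpent scout" → head "scout" (specifically "harvest serpent scout"), modifier "dawn ox".
"dawn ox" → head "ox", modifier "dawn".
"harvest serpent scout" → head "scout", modifier "harvest serpent".
"harvest serpent" → head "serpent", modifier "harvest".
Putting it together: [falcon [[dawn ox] [[harvest serpent] scout]]].

[falcon [[dawn ox] [[harvest serpent] scout]]]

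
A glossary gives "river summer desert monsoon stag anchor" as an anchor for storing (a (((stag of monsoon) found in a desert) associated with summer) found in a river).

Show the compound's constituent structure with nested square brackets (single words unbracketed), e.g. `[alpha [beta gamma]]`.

Overall it is a kind of anchor; the modifier is "river summer desert monsoon stag".
"river summer desert monsoon stag" → head "stag" (specifically "summer desert monsoon stag"), modifier "river".
"summer desert monsoon stag" → head "stag" (specifically "desert monsoon stag"), modifier "summer".
"desert monsoon stag" → head "stag" (specifically "monsoon stag"), modifier "desert".
"monsoon stag" → head "stag", modifier "monsoon".
Putting it together: [[river [summer [desert [monsoon stag]]]] anchor].

[[river [summer [desert [monsoon stag]]]] anchor]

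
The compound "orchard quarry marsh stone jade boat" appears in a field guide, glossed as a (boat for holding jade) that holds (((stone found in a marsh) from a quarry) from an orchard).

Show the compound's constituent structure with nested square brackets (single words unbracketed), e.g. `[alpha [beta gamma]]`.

Whole compound: head "boat" (specifically "jade boat"), modifier "orchard quarry marsh stone".
Inside "orchard quarry marsh stone": head "stone" (specifically "quarry marsh stone"), modifier "orchard".
Inside "quarry marsh stone": head "stone" (specifically "marsh stone"), modifier "quarry".
Inside "marsh stone": head "stone", modifier "marsh".
Inside "jade boat": head "boat", modifier "jade".
Putting it together: [[orchard [quarry [marsh stone]]] [jade boat]].

[[orchard [quarry [marsh stone]]] [jade boat]]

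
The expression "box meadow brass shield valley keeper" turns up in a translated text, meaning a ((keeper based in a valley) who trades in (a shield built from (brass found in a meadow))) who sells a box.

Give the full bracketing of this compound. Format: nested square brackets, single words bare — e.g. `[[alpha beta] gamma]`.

[box [[[meadow brass] shield] [valley keeper]]]

Overall it is a kind of keeper (specifically "meadow brass shield valley keeper"); the modifier is "box".
"meadow brass shield valley keeper" → head "keeper" (specifically "valley keeper"), modifier "meadow brass shield".
"meadow brass shield" → head "shield", modifier "meadow brass".
"meadow brass" → head "brass", modifier "meadow".
"valley keeper" → head "keeper", modifier "valley".
Putting it together: [box [[[meadow brass] shield] [valley keeper]]].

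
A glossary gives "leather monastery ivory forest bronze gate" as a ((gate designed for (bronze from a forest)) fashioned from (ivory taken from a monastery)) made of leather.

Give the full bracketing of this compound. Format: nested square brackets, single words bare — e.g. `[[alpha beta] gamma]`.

Overall it is a kind of gate (specifically "monastery ivory forest bronze gate"); the modifier is "leather".
Within "monastery ivory forest bronze gate", the head is "gate" (specifically "forest bronze gate") and the modifier is "monastery ivory".
Within "monastery ivory", the head is "ivory" and the modifier is "monastery".
Within "forest bronze gate", the head is "gate" and the modifier is "forest bronze".
Within "forest bronze", the head is "bronze" and the modifier is "forest".
So the structure is [leather [[monastery ivory] [[forest bronze] gate]]].

[leather [[monastery ivory] [[forest bronze] gate]]]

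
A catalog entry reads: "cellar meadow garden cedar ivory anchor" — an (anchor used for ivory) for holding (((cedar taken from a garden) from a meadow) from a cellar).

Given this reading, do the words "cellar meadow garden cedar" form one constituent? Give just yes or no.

The paraphrase groups the words so that "cellar meadow garden cedar" is one unit: it corresponds to a single parenthesized sub-phrase.
The full structure is [[cellar [meadow [garden cedar]]] [ivory anchor]], in which [cellar meadow garden cedar] is a constituent.

yes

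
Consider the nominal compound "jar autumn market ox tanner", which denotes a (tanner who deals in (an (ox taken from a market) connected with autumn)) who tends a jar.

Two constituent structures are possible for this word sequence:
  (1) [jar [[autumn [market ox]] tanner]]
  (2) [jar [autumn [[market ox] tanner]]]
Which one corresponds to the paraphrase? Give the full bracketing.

The paraphrase's head is the "tanner" part ("autumn market ox tanner"); its modifier is "jar".
That top-level split, carried through the inner groups, gives [jar [[autumn [market ox]] tanner]].

[jar [[autumn [market ox]] tanner]]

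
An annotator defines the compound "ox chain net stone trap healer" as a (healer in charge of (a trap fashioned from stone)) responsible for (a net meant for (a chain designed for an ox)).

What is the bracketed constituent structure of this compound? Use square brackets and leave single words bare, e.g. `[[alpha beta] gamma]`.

At the top level: head "healer" (specifically "stone trap healer"); modifier "ox chain net".
"ox chain net" → head "net", modifier "ox chain".
"ox chain" → head "chain", modifier "ox".
"stone trap healer" → head "healer", modifier "stone trap".
"stone trap" → head "trap", modifier "stone".
Assembled: [[[ox chain] net] [[stone trap] healer]].

[[[ox chain] net] [[stone trap] healer]]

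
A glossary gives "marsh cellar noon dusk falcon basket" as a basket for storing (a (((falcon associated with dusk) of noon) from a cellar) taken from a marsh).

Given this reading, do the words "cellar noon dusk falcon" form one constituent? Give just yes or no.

The paraphrase groups the words so that "cellar noon dusk falcon" is one unit: it corresponds to a single parenthesized sub-phrase.
The full structure is [[marsh [cellar [noon [dusk falcon]]]] basket], in which [cellar noon dusk falcon] is a constituent.

yes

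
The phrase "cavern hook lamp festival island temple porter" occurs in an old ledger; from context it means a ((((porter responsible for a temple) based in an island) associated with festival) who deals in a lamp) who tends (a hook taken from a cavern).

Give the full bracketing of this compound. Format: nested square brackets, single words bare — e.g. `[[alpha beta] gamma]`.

At the top level: head "porter" (specifically "lamp festival island temple porter"); modifier "cavern hook".
"cavern hook" → head "hook", modifier "cavern".
"lamp festival island temple porter" → head "porter" (specifically "festival island temple porter"), modifier "lamp".
"festival island temple porter" → head "porter" (specifically "island temple porter"), modifier "festival".
"island temple porter" → head "porter" (specifically "temple porter"), modifier "island".
"temple porter" → head "porter", modifier "temple".
Putting it together: [[cavern hook] [lamp [festival [island [temple porter]]]]].

[[cavern hook] [lamp [festival [island [temple porter]]]]]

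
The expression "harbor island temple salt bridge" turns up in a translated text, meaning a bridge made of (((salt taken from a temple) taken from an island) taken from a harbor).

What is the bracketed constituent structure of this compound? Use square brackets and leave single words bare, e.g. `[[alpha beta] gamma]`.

The outermost head in the paraphrase is "bridge", modified by "harbor island temple salt".
Inside "harbor island temple salt": head "salt" (specifically "island temple salt"), modifier "harbor".
Inside "island temple salt": head "salt" (specifically "temple salt"), modifier "island".
Inside "temple salt": head "salt", modifier "temple".
So the structure is [[harbor [island [temple salt]]] bridge].

[[harbor [island [temple salt]]] bridge]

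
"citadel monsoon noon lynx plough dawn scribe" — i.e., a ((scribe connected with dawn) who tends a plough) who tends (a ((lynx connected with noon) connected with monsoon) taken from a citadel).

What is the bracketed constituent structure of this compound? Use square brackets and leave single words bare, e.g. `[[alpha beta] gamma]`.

[[citadel [monsoon [noon lynx]]] [plough [dawn scribe]]]

The outermost head in the paraphrase is "scribe" (specifically "plough dawn scribe"), modified by "citadel monsoon noon lynx".
Within "citadel monsoon noon lynx", the head is "lynx" (specifically "monsoon noon lynx") and the modifier is "citadel".
Within "monsoon noon lynx", the head is "lynx" (specifically "noon lynx") and the modifier is "monsoon".
Within "noon lynx", the head is "lynx" and the modifier is "noon".
Within "plough dawn scribe", the head is "scribe" (specifically "dawn scribe") and the modifier is "plough".
Within "dawn scribe", the head is "scribe" and the modifier is "dawn".
Assembled: [[citadel [monsoon [noon lynx]]] [plough [dawn scribe]]].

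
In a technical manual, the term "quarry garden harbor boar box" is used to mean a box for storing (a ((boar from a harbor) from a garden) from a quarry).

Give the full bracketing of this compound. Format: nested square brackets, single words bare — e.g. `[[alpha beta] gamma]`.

[[quarry [garden [harbor boar]]] box]

At the top level: head "box"; modifier "quarry garden harbor boar".
Within "quarry garden harbor boar", the head is "boar" (specifically "garden harbor boar") and the modifier is "quarry".
Within "garden harbor boar", the head is "boar" (specifically "harbor boar") and the modifier is "garden".
Within "harbor boar", the head is "boar" and the modifier is "harbor".
Assembled: [[quarry [garden [harbor boar]]] box].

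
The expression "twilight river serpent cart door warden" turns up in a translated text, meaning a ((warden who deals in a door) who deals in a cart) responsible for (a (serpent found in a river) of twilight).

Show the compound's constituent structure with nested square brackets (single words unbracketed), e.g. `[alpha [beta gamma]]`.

The outermost head in the paraphrase is "warden" (specifically "cart door warden"), modified by "twilight river serpent".
Within "twilight river serpent", the head is "serpent" (specifically "river serpent") and the modifier is "twilight".
Within "river serpent", the head is "serpent" and the modifier is "river".
Within "cart door warden", the head is "warden" (specifically "door warden") and the modifier is "cart".
Within "door warden", the head is "warden" and the modifier is "door".
Putting it together: [[twilight [river serpent]] [cart [door warden]]].

[[twilight [river serpent]] [cart [door warden]]]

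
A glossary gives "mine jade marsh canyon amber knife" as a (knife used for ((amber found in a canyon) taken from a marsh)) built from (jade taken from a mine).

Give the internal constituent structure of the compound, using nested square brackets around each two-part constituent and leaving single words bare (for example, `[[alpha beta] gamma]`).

At the top level: head "knife" (specifically "marsh canyon amber knife"); modifier "mine jade".
Within "mine jade", the head is "jade" and the modifier is "mine".
Within "marsh canyon amber knife", the head is "knife" and the modifier is "marsh canyon amber".
Within "marsh canyon amber", the head is "amber" (specifically "canyon amber") and the modifier is "marsh".
Within "canyon amber", the head is "amber" and the modifier is "canyon".
Putting it together: [[mine jade] [[marsh [canyon amber]] knife]].

[[mine jade] [[marsh [canyon amber]] knife]]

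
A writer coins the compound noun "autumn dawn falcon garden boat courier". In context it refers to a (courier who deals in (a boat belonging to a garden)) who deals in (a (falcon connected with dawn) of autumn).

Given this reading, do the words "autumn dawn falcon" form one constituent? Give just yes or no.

The paraphrase groups the words so that "autumn dawn falcon" is one unit: it corresponds to a single parenthesized sub-phrase.
The full structure is [[autumn [dawn falcon]] [[garden boat] courier]], in which [autumn dawn falcon] is a constituent.

yes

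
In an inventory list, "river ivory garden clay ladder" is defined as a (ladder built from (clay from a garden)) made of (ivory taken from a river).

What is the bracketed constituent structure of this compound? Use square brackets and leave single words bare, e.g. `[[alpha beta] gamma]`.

The outermost head in the paraphrase is "ladder" (specifically "garden clay ladder"), modified by "river ivory".
Inside "river ivory": head "ivory", modifier "river".
Inside "garden clay ladder": head "ladder", modifier "garden clay".
Inside "garden clay": head "clay", modifier "garden".
Putting it together: [[river ivory] [[garden clay] ladder]].

[[river ivory] [[garden clay] ladder]]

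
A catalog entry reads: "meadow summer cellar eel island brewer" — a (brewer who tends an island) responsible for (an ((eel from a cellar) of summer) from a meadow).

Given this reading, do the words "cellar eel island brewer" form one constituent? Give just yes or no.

no

The top-level split is [meadow summer cellar eel] [island brewer]; the full structure is [[meadow [summer [cellar eel]]] [island brewer]].
"cellar eel island brewer" straddles a constituent boundary, so it is not a single unit.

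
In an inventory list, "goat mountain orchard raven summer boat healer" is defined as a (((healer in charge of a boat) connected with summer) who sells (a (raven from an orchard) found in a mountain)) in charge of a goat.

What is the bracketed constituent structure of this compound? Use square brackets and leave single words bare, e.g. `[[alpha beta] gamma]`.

Overall it is a kind of healer (specifically "mountain orchard raven summer boat healer"); the modifier is "goat".
Inside "mountain orchard raven summer boat healer": head "healer" (specifically "summer boat healer"), modifier "mountain orchard raven".
Inside "mountain orchard raven": head "raven" (specifically "orchard raven"), modifier "mountain".
Inside "orchard raven": head "raven", modifier "orchard".
Inside "summer boat healer": head "healer" (specifically "boat healer"), modifier "summer".
Inside "boat healer": head "healer", modifier "boat".
Assembled: [goat [[mountain [orchard raven]] [summer [boat healer]]]].

[goat [[mountain [orchard raven]] [summer [boat healer]]]]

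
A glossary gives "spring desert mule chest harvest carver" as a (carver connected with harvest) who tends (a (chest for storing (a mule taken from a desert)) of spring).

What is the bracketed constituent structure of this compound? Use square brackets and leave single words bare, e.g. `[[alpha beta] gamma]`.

[[spring [[desert mule] chest]] [harvest carver]]

The outermost head in the paraphrase is "carver" (specifically "harvest carver"), modified by "spring desert mule chest".
"spring desert mule chest" → head "chest" (specifically "desert mule chest"), modifier "spring".
"desert mule chest" → head "chest", modifier "desert mule".
"desert mule" → head "mule", modifier "desert".
"harvest carver" → head "carver", modifier "harvest".
Assembled: [[spring [[desert mule] chest]] [harvest carver]].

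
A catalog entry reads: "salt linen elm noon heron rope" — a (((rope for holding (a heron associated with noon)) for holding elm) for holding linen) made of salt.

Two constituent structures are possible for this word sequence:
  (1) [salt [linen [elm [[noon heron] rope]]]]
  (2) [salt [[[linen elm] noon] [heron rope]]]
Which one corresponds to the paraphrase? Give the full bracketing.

[salt [linen [elm [[noon heron] rope]]]]

The paraphrase's head is the "rope" part ("linen elm noon heron rope"); its modifier is "salt".
That top-level split, carried through the inner groups, gives [salt [linen [elm [[noon heron] rope]]]].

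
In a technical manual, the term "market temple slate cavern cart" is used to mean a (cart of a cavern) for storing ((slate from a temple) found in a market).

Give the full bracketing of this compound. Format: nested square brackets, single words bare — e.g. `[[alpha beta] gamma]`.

[[market [temple slate]] [cavern cart]]

At the top level: head "cart" (specifically "cavern cart"); modifier "market temple slate".
Inside "market temple slate": head "slate" (specifically "temple slate"), modifier "market".
Inside "temple slate": head "slate", modifier "temple".
Inside "cavern cart": head "cart", modifier "cavern".
So the structure is [[market [temple slate]] [cavern cart]].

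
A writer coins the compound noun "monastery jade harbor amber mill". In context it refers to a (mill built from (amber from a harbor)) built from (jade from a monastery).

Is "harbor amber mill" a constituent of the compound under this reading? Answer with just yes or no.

yes

The paraphrase groups the words so that "harbor amber mill" is one unit: it corresponds to a single parenthesized sub-phrase.
The full structure is [[monastery jade] [[harbor amber] mill]], in which [harbor amber mill] is a constituent.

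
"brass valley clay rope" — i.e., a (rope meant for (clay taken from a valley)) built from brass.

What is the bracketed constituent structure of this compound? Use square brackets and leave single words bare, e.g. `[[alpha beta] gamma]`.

[brass [[valley clay] rope]]

Overall it is a kind of rope (specifically "valley clay rope"); the modifier is "brass".
Within "valley clay rope", the head is "rope" and the modifier is "valley clay".
Within "valley clay", the head is "clay" and the modifier is "valley".
Putting it together: [brass [[valley clay] rope]].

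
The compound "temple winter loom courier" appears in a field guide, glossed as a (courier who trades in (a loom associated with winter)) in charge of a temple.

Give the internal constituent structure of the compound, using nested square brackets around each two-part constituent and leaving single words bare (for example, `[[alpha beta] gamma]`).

At the top level: head "courier" (specifically "winter loom courier"); modifier "temple".
"winter loom courier" → head "courier", modifier "winter loom".
"winter loom" → head "loom", modifier "winter".
Putting it together: [temple [[winter loom] courier]].

[temple [[winter loom] courier]]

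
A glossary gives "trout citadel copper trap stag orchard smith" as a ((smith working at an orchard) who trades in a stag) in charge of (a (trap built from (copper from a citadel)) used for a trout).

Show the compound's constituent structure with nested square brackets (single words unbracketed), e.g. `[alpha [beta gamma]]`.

[[trout [[citadel copper] trap]] [stag [orchard smith]]]

Whole compound: head "smith" (specifically "stag orchard smith"), modifier "trout citadel copper trap".
"trout citadel copper trap" → head "trap" (specifically "citadel copper trap"), modifier "trout".
"citadel copper trap" → head "trap", modifier "citadel copper".
"citadel copper" → head "copper", modifier "citadel".
"stag orchard smith" → head "smith" (specifically "orchard smith"), modifier "stag".
"orchard smith" → head "smith", modifier "orchard".
Assembled: [[trout [[citadel copper] trap]] [stag [orchard smith]]].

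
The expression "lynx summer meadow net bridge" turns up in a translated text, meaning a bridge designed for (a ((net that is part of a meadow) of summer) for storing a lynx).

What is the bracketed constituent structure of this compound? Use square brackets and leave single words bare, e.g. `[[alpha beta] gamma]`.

[[lynx [summer [meadow net]]] bridge]

Overall it is a kind of bridge; the modifier is "lynx summer meadow net".
Inside "lynx summer meadow net": head "net" (specifically "summer meadow net"), modifier "lynx".
Inside "summer meadow net": head "net" (specifically "meadow net"), modifier "summer".
Inside "meadow net": head "net", modifier "meadow".
Assembled: [[lynx [summer [meadow net]]] bridge].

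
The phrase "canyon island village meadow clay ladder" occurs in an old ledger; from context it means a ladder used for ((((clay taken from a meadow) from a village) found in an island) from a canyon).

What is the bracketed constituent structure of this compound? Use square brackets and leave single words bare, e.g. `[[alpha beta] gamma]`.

Overall it is a kind of ladder; the modifier is "canyon island village meadow clay".
"canyon island village meadow clay" → head "clay" (specifically "island village meadow clay"), modifier "canyon".
"island village meadow clay" → head "clay" (specifically "village meadow clay"), modifier "island".
"village meadow clay" → head "clay" (specifically "meadow clay"), modifier "village".
"meadow clay" → head "clay", modifier "meadow".
Assembled: [[canyon [island [village [meadow clay]]]] ladder].

[[canyon [island [village [meadow clay]]]] ladder]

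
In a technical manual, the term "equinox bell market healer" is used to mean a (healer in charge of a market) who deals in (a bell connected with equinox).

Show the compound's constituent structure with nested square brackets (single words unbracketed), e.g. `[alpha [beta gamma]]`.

[[equinox bell] [market healer]]

At the top level: head "healer" (specifically "market healer"); modifier "equinox bell".
Inside "equinox bell": head "bell", modifier "equinox".
Inside "market healer": head "healer", modifier "market".
Assembled: [[equinox bell] [market healer]].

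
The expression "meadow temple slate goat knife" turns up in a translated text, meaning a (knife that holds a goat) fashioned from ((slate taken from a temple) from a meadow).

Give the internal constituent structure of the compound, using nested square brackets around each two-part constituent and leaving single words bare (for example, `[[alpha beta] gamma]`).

[[meadow [temple slate]] [goat knife]]

At the top level: head "knife" (specifically "goat knife"); modifier "meadow temple slate".
"meadow temple slate" → head "slate" (specifically "temple slate"), modifier "meadow".
"temple slate" → head "slate", modifier "temple".
"goat knife" → head "knife", modifier "goat".
Assembled: [[meadow [temple slate]] [goat knife]].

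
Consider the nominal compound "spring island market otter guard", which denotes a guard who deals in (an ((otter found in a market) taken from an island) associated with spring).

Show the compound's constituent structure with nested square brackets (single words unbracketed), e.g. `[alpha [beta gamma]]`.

[[spring [island [market otter]]] guard]

At the top level: head "guard"; modifier "spring island market otter".
Inside "spring island market otter": head "otter" (specifically "island market otter"), modifier "spring".
Inside "island market otter": head "otter" (specifically "market otter"), modifier "island".
Inside "market otter": head "otter", modifier "market".
So the structure is [[spring [island [market otter]]] guard].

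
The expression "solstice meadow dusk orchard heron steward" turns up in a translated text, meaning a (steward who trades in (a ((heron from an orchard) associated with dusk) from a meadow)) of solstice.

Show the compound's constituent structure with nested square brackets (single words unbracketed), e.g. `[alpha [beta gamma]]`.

[solstice [[meadow [dusk [orchard heron]]] steward]]

Overall it is a kind of steward (specifically "meadow dusk orchard heron steward"); the modifier is "solstice".
Within "meadow dusk orchard heron steward", the head is "steward" and the modifier is "meadow dusk orchard heron".
Within "meadow dusk orchard heron", the head is "heron" (specifically "dusk orchard heron") and the modifier is "meadow".
Within "dusk orchard heron", the head is "heron" (specifically "orchard heron") and the modifier is "dusk".
Within "orchard heron", the head is "heron" and the modifier is "orchard".
Putting it together: [solstice [[meadow [dusk [orchard heron]]] steward]].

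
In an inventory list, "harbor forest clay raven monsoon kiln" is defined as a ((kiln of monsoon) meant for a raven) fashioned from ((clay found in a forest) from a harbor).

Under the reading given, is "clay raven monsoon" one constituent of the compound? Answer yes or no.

The top-level split is [harbor forest clay] [raven monsoon kiln]; the full structure is [[harbor [forest clay]] [raven [monsoon kiln]]].
"clay raven monsoon" straddles a constituent boundary, so it is not a single unit.

no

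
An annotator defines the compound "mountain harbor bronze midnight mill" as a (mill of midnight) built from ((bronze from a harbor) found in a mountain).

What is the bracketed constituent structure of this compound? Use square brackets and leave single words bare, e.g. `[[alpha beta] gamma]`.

At the top level: head "mill" (specifically "midnight mill"); modifier "mountain harbor bronze".
"mountain harbor bronze" → head "bronze" (specifically "harbor bronze"), modifier "mountain".
"harbor bronze" → head "bronze", modifier "harbor".
"midnight mill" → head "mill", modifier "midnight".
So the structure is [[mountain [harbor bronze]] [midnight mill]].

[[mountain [harbor bronze]] [midnight mill]]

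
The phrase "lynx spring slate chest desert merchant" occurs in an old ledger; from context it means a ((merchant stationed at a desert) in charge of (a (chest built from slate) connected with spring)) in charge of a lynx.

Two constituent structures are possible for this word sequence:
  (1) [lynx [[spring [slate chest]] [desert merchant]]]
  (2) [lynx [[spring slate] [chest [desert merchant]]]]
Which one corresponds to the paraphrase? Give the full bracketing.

The paraphrase's head is the "merchant" part ("spring slate chest desert merchant"); its modifier is "lynx".
That top-level split, carried through the inner groups, gives [lynx [[spring [slate chest]] [desert merchant]]].

[lynx [[spring [slate chest]] [desert merchant]]]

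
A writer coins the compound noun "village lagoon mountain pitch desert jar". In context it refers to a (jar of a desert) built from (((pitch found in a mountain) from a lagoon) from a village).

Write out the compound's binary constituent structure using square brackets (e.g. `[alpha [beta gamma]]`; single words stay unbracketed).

[[village [lagoon [mountain pitch]]] [desert jar]]

The outermost head in the paraphrase is "jar" (specifically "desert jar"), modified by "village lagoon mountain pitch".
Inside "village lagoon mountain pitch": head "pitch" (specifically "lagoon mountain pitch"), modifier "village".
Inside "lagoon mountain pitch": head "pitch" (specifically "mountain pitch"), modifier "lagoon".
Inside "mountain pitch": head "pitch", modifier "mountain".
Inside "desert jar": head "jar", modifier "desert".
Putting it together: [[village [lagoon [mountain pitch]]] [desert jar]].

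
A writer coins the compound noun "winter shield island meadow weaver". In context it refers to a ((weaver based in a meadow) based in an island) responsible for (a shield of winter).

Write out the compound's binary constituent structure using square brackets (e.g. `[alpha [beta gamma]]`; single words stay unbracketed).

[[winter shield] [island [meadow weaver]]]

The outermost head in the paraphrase is "weaver" (specifically "island meadow weaver"), modified by "winter shield".
"winter shield" → head "shield", modifier "winter".
"island meadow weaver" → head "weaver" (specifically "meadow weaver"), modifier "island".
"meadow weaver" → head "weaver", modifier "meadow".
So the structure is [[winter shield] [island [meadow weaver]]].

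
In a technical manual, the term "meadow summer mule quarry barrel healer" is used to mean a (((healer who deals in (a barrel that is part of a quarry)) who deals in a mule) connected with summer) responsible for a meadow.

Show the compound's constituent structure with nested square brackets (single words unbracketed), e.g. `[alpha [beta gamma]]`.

Whole compound: head "healer" (specifically "summer mule quarry barrel healer"), modifier "meadow".
Inside "summer mule quarry barrel healer": head "healer" (specifically "mule quarry barrel healer"), modifier "summer".
Inside "mule quarry barrel healer": head "healer" (specifically "quarry barrel healer"), modifier "mule".
Inside "quarry barrel healer": head "healer", modifier "quarry barrel".
Inside "quarry barrel": head "barrel", modifier "quarry".
Assembled: [meadow [summer [mule [[quarry barrel] healer]]]].

[meadow [summer [mule [[quarry barrel] healer]]]]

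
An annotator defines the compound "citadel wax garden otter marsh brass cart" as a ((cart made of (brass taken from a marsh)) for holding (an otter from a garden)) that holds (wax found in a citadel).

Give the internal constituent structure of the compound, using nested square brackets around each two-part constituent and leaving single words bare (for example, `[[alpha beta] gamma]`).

At the top level: head "cart" (specifically "garden otter marsh brass cart"); modifier "citadel wax".
"citadel wax" → head "wax", modifier "citadel".
"garden otter marsh brass cart" → head "cart" (specifically "marsh brass cart"), modifier "garden otter".
"garden otter" → head "otter", modifier "garden".
"marsh brass cart" → head "cart", modifier "marsh brass".
"marsh brass" → head "brass", modifier "marsh".
So the structure is [[citadel wax] [[garden otter] [[marsh brass] cart]]].

[[citadel wax] [[garden otter] [[marsh brass] cart]]]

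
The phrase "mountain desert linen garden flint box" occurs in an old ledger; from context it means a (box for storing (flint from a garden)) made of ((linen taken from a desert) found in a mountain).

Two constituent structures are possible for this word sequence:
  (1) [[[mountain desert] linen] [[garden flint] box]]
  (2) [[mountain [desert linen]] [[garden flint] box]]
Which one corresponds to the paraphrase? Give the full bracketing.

The paraphrase's head is the "box" part ("garden flint box"); its modifier is "mountain desert linen".
That top-level split, carried through the inner groups, gives [[mountain [desert linen]] [[garden flint] box]].

[[mountain [desert linen]] [[garden flint] box]]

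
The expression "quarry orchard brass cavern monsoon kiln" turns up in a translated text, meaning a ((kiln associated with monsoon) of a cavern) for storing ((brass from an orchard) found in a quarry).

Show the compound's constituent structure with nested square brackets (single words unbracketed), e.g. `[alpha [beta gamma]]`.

Whole compound: head "kiln" (specifically "cavern monsoon kiln"), modifier "quarry orchard brass".
Inside "quarry orchard brass": head "brass" (specifically "orchard brass"), modifier "quarry".
Inside "orchard brass": head "brass", modifier "orchard".
Inside "cavern monsoon kiln": head "kiln" (specifically "monsoon kiln"), modifier "cavern".
Inside "monsoon kiln": head "kiln", modifier "monsoon".
Putting it together: [[quarry [orchard brass]] [cavern [monsoon kiln]]].

[[quarry [orchard brass]] [cavern [monsoon kiln]]]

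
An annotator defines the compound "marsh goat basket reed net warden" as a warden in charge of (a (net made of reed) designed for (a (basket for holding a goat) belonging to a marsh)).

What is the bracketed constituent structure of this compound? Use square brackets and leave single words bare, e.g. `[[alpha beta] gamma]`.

[[[marsh [goat basket]] [reed net]] warden]

Overall it is a kind of warden; the modifier is "marsh goat basket reed net".
"marsh goat basket reed net" → head "net" (specifically "reed net"), modifier "marsh goat basket".
"marsh goat basket" → head "basket" (specifically "goat basket"), modifier "marsh".
"goat basket" → head "basket", modifier "goat".
"reed net" → head "net", modifier "reed".
Putting it together: [[[marsh [goat basket]] [reed net]] warden].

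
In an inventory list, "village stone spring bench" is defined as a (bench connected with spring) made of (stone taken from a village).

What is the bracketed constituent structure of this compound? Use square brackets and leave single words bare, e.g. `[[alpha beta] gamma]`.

Overall it is a kind of bench (specifically "spring bench"); the modifier is "village stone".
"village stone" → head "stone", modifier "village".
"spring bench" → head "bench", modifier "spring".
Assembled: [[village stone] [spring bench]].

[[village stone] [spring bench]]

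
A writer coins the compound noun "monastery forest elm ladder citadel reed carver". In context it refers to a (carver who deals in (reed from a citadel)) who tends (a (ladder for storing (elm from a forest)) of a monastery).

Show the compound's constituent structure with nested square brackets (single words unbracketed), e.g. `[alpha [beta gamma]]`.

[[monastery [[forest elm] ladder]] [[citadel reed] carver]]

The outermost head in the paraphrase is "carver" (specifically "citadel reed carver"), modified by "monastery forest elm ladder".
"monastery forest elm ladder" → head "ladder" (specifically "forest elm ladder"), modifier "monastery".
"forest elm ladder" → head "ladder", modifier "forest elm".
"forest elm" → head "elm", modifier "forest".
"citadel reed carver" → head "carver", modifier "citadel reed".
"citadel reed" → head "reed", modifier "citadel".
So the structure is [[monastery [[forest elm] ladder]] [[citadel reed] carver]].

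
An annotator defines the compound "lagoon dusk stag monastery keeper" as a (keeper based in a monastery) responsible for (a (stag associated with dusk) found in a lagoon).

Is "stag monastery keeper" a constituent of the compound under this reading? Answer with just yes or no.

no

The top-level split is [lagoon dusk stag] [monastery keeper]; the full structure is [[lagoon [dusk stag]] [monastery keeper]].
"stag monastery keeper" straddles a constituent boundary, so it is not a single unit.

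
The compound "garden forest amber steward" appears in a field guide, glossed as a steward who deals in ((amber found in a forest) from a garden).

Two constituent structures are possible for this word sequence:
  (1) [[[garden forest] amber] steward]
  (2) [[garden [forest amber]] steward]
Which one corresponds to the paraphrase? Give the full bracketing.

The paraphrase's head is the "steward" part ("steward"); its modifier is "garden forest amber".
That top-level split, carried through the inner groups, gives [[garden [forest amber]] steward].

[[garden [forest amber]] steward]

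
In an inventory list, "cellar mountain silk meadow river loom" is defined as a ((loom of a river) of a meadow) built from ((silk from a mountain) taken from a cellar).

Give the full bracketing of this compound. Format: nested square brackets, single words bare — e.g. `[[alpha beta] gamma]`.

At the top level: head "loom" (specifically "meadow river loom"); modifier "cellar mountain silk".
Within "cellar mountain silk", the head is "silk" (specifically "mountain silk") and the modifier is "cellar".
Within "mountain silk", the head is "silk" and the modifier is "mountain".
Within "meadow river loom", the head is "loom" (specifically "river loom") and the modifier is "meadow".
Within "river loom", the head is "loom" and the modifier is "river".
Assembled: [[cellar [mountain silk]] [meadow [river loom]]].

[[cellar [mountain silk]] [meadow [river loom]]]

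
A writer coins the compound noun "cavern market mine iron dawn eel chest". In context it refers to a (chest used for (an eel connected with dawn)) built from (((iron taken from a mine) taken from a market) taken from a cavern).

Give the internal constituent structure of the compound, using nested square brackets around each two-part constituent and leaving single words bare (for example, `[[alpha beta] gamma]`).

The outermost head in the paraphrase is "chest" (specifically "dawn eel chest"), modified by "cavern market mine iron".
"cavern market mine iron" → head "iron" (specifically "market mine iron"), modifier "cavern".
"market mine iron" → head "iron" (specifically "mine iron"), modifier "market".
"mine iron" → head "iron", modifier "mine".
"dawn eel chest" → head "chest", modifier "dawn eel".
"dawn eel" → head "eel", modifier "dawn".
Putting it together: [[cavern [market [mine iron]]] [[dawn eel] chest]].

[[cavern [market [mine iron]]] [[dawn eel] chest]]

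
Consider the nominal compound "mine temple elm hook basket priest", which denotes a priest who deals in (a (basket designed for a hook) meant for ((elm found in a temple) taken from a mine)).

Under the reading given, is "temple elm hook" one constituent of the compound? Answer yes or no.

no

The top-level split is [mine temple elm hook basket] [priest]; the full structure is [[[mine [temple elm]] [hook basket]] priest].
"temple elm hook" straddles a constituent boundary, so it is not a single unit.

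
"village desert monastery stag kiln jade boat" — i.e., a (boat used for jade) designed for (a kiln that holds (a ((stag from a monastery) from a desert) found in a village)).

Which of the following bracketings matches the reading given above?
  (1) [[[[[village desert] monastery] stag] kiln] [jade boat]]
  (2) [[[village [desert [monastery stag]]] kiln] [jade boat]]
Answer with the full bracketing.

[[[village [desert [monastery stag]]] kiln] [jade boat]]

The paraphrase's head is the "boat" part ("jade boat"); its modifier is "village desert monastery stag kiln".
That top-level split, carried through the inner groups, gives [[[village [desert [monastery stag]]] kiln] [jade boat]].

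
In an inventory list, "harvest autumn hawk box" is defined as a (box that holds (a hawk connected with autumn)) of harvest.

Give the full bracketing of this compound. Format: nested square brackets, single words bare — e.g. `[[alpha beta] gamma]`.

The outermost head in the paraphrase is "box" (specifically "autumn hawk box"), modified by "harvest".
Inside "autumn hawk box": head "box", modifier "autumn hawk".
Inside "autumn hawk": head "hawk", modifier "autumn".
Assembled: [harvest [[autumn hawk] box]].

[harvest [[autumn hawk] box]]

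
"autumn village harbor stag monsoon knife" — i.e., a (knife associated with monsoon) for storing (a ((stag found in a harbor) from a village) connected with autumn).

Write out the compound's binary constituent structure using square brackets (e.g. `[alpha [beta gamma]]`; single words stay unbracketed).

[[autumn [village [harbor stag]]] [monsoon knife]]

Whole compound: head "knife" (specifically "monsoon knife"), modifier "autumn village harbor stag".
Within "autumn village harbor stag", the head is "stag" (specifically "village harbor stag") and the modifier is "autumn".
Within "village harbor stag", the head is "stag" (specifically "harbor stag") and the modifier is "village".
Within "harbor stag", the head is "stag" and the modifier is "harbor".
Within "monsoon knife", the head is "knife" and the modifier is "monsoon".
So the structure is [[autumn [village [harbor stag]]] [monsoon knife]].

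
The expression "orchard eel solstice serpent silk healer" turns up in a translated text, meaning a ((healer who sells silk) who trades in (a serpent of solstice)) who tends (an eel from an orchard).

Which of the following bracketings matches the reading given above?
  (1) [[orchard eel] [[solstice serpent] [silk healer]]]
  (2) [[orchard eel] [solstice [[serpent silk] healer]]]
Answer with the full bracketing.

The paraphrase's head is the "healer" part ("solstice serpent silk healer"); its modifier is "orchard eel".
That top-level split, carried through the inner groups, gives [[orchard eel] [[solstice serpent] [silk healer]]].

[[orchard eel] [[solstice serpent] [silk healer]]]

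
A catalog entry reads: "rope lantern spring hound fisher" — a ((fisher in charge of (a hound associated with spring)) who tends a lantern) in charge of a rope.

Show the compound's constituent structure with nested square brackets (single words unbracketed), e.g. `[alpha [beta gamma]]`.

At the top level: head "fisher" (specifically "lantern spring hound fisher"); modifier "rope".
"lantern spring hound fisher" → head "fisher" (specifically "spring hound fisher"), modifier "lantern".
"spring hound fisher" → head "fisher", modifier "spring hound".
"spring hound" → head "hound", modifier "spring".
So the structure is [rope [lantern [[spring hound] fisher]]].

[rope [lantern [[spring hound] fisher]]]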